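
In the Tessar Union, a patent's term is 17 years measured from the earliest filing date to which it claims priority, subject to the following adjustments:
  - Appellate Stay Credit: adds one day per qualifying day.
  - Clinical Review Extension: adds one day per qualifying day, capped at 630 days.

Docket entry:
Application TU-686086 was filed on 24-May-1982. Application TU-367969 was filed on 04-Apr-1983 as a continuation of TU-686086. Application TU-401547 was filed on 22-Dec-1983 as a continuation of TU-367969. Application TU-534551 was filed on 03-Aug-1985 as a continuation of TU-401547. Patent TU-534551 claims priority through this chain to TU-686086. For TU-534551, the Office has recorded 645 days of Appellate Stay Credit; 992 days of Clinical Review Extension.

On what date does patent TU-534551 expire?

Earliest priority filing: 24 May 1982.
Base term: 24 May 1982 + 17 years → 24 May 1999.
Appellate Stay Credit: +645 days → 27 February 2001.
Clinical Review Extension: 992 days claimed exceeds the 630-day cap, so +630 days → 19 November 2002.

November 19, 2002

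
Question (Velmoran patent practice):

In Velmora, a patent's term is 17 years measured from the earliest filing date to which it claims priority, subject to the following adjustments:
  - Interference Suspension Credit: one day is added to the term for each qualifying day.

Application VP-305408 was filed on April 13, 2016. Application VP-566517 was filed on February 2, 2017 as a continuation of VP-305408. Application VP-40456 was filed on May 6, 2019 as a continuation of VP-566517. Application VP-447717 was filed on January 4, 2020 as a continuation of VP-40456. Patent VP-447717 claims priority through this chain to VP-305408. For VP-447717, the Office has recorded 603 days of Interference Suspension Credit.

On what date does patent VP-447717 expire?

December 7, 2034

Earliest priority filing: 13 April 2016.
Base term: 13 April 2016 + 17 years → 13 April 2033.
Interference Suspension Credit: +603 days → 7 December 2034.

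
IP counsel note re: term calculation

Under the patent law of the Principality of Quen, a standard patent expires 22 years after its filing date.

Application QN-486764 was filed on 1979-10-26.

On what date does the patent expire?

Filing date + 22 years → 26 October 2001.

2001-10-26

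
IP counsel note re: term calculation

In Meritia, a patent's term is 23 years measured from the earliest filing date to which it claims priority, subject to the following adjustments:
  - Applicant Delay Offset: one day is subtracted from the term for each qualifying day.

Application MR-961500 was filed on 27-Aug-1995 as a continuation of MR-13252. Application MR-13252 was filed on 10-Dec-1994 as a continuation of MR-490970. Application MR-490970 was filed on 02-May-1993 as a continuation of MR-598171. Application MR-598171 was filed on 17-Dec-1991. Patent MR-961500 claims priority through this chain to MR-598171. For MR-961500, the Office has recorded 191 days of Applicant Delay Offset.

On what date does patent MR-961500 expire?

June 9, 2014

Earliest priority filing: 17 December 1991.
Base term: 17 December 1991 + 23 years → 17 December 2014.
Applicant Delay Offset: −191 days → 9 June 2014.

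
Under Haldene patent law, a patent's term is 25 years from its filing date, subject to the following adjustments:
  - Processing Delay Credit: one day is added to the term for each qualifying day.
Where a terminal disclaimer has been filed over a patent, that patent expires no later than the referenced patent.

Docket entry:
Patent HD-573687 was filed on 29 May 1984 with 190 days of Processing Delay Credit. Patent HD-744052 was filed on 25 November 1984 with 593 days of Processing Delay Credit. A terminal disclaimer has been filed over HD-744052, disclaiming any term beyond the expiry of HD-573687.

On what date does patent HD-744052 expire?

2009-12-05

Natural term of HD-744052:
  Base: filing + 25 years → 25 November 2009.
  Processing Delay Credit: +593 days → 11 July 2011.
Expiry of referenced patent HD-573687:
  Base: filing + 25 years → 29 May 2009.
  Processing Delay Credit: +190 days → 5 December 2009.
Terminal disclaimer: HD-744052 expires on the earlier of 11 July 2011 and 5 December 2009.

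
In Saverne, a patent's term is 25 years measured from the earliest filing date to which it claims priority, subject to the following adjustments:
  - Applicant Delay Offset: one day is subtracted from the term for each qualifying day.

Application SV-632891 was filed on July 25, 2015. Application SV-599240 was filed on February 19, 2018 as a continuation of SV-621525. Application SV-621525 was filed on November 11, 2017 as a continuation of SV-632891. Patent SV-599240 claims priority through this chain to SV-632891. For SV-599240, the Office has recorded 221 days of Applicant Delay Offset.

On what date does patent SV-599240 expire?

December 17, 2039

Earliest priority filing: 25 July 2015.
Base term: 25 July 2015 + 25 years → 25 July 2040.
Applicant Delay Offset: −221 days → 17 December 2039.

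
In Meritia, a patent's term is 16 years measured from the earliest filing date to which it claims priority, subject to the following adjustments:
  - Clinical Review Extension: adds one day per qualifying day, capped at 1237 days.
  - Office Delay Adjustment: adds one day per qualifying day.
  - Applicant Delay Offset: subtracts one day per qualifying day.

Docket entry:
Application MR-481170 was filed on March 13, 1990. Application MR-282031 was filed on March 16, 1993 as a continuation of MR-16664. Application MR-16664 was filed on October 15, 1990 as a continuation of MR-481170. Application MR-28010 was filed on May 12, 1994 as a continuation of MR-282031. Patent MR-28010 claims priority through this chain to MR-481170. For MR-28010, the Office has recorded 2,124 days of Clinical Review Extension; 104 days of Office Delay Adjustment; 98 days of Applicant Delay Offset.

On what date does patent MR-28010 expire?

Earliest priority filing: 13 March 1990.
Base term: 13 March 1990 + 16 years → 13 March 2006.
Clinical Review Extension: 2124 days claimed exceeds the 1237-day cap, so +1237 days → 1 August 2009.
Office Delay Adjustment: +104 days → 13 November 2009.
Applicant Delay Offset: −98 days → 7 August 2009.

2009-08-07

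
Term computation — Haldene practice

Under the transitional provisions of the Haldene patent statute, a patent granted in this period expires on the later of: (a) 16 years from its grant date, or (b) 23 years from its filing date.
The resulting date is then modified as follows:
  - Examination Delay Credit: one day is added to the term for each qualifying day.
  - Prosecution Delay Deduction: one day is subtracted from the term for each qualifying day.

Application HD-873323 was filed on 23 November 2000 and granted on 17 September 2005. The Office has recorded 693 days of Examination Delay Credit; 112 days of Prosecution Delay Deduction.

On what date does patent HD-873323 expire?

June 26, 2025

(a) grant + 16 years → 17 September 2021.
(b) filing + 23 years → 23 November 2023.
Later of the two: 23 November 2023.
Examination Delay Credit: +693 days → 16 October 2025.
Prosecution Delay Deduction: −112 days → 26 June 2025.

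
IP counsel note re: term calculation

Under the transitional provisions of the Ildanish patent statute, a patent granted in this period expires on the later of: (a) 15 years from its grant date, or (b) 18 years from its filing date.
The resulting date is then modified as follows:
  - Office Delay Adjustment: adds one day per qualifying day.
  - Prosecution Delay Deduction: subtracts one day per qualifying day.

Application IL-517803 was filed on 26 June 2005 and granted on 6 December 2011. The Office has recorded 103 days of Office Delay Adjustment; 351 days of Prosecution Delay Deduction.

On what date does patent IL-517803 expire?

(a) grant + 15 years → 6 December 2026.
(b) filing + 18 years → 26 June 2023.
Later of the two: 6 December 2026.
Office Delay Adjustment: +103 days → 19 March 2027.
Prosecution Delay Deduction: −351 days → 2 April 2026.

2026-04-02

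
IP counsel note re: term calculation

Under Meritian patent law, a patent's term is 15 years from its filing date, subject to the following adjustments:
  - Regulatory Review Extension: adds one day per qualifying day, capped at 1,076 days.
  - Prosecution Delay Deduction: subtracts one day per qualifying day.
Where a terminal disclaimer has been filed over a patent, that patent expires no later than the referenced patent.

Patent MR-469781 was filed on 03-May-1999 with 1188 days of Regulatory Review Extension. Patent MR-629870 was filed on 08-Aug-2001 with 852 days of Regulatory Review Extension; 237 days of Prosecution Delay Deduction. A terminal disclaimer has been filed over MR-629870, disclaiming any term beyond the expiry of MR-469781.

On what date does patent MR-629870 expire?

Natural term of MR-629870:
  Base: filing + 15 years → 8 August 2016.
  Regulatory Review Extension: 852 days (within the 1076-day cap) → +852 days → 8 December 2018.
  Prosecution Delay Deduction: −237 days → 15 April 2018.
Expiry of referenced patent MR-469781:
  Base: filing + 15 years → 3 May 2014.
  Regulatory Review Extension: 1188 days claimed exceeds the 1076-day cap, so +1076 days → 13 April 2017.
Terminal disclaimer: MR-629870 expires on the earlier of 15 April 2018 and 13 April 2017.

April 13, 2017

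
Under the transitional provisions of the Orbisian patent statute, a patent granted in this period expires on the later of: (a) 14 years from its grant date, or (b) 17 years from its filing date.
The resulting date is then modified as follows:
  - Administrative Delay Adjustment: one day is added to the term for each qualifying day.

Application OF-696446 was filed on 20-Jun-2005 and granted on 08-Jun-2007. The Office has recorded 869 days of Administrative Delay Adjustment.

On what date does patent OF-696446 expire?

(a) grant + 14 years → 8 June 2021.
(b) filing + 17 years → 20 June 2022.
Later of the two: 20 June 2022.
Administrative Delay Adjustment: +869 days → 5 November 2024.

2024-11-05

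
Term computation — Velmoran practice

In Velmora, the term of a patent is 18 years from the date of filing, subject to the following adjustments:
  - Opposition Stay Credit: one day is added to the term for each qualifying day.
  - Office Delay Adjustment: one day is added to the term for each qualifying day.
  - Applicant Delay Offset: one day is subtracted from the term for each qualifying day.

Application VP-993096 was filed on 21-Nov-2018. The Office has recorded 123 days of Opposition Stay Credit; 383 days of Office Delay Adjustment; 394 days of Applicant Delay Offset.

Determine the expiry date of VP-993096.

2037-03-13

Base term: filing date + 18 years → 21 November 2036.
Opposition Stay Credit: +123 days → 24 March 2037.
Office Delay Adjustment: +383 days → 11 April 2038.
Applicant Delay Offset: −394 days → 13 March 2037.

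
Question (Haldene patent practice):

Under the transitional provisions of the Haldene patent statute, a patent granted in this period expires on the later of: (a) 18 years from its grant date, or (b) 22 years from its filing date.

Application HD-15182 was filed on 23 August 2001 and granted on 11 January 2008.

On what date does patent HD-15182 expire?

(a) grant + 18 years → 11 January 2026.
(b) filing + 22 years → 23 August 2023.
Later of the two: 11 January 2026.

2026-01-11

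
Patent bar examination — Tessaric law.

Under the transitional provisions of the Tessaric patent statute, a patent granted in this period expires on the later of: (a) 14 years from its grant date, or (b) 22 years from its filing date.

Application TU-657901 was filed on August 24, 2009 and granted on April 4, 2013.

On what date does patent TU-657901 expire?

(a) grant + 14 years → 4 April 2027.
(b) filing + 22 years → 24 August 2031.
Later of the two: 24 August 2031.

August 24, 2031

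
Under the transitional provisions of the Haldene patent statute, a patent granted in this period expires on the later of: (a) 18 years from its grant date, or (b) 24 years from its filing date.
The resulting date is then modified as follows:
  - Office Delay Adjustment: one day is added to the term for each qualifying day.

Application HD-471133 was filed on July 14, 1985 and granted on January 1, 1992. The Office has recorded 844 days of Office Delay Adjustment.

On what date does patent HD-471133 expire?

2012-04-24

(a) grant + 18 years → 1 January 2010.
(b) filing + 24 years → 14 July 2009.
Later of the two: 1 January 2010.
Office Delay Adjustment: +844 days → 24 April 2012.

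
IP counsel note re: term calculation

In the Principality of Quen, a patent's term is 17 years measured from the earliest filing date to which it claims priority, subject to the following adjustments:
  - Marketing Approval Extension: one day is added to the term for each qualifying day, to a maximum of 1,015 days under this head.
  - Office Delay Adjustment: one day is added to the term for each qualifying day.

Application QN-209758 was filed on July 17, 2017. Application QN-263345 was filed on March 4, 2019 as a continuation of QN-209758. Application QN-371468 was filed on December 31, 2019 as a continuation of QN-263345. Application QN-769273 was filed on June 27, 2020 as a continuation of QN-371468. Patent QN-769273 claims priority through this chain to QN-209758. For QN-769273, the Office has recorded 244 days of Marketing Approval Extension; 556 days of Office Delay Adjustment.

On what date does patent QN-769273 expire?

September 24, 2036

Earliest priority filing: 17 July 2017.
Base term: 17 July 2017 + 17 years → 17 July 2034.
Marketing Approval Extension: 244 days (within the 1015-day cap) → +244 days → 18 March 2035.
Office Delay Adjustment: +556 days → 24 September 2036.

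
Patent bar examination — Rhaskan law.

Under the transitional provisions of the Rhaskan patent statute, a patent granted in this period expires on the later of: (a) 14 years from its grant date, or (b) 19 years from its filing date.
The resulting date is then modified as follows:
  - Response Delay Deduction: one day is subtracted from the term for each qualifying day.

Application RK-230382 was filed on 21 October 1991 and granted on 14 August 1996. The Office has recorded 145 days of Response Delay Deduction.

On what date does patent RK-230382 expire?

2010-05-29

(a) grant + 14 years → 14 August 2010.
(b) filing + 19 years → 21 October 2010.
Later of the two: 21 October 2010.
Response Delay Deduction: −145 days → 29 May 2010.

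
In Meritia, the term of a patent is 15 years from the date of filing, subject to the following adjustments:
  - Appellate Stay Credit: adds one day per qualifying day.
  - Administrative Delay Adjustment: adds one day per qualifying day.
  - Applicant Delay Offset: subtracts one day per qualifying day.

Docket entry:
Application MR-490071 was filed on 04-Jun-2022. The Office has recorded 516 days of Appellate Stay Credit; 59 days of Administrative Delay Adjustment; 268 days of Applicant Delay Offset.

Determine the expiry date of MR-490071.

Base term: filing date + 15 years → 4 June 2037.
Appellate Stay Credit: +516 days → 2 November 2038.
Administrative Delay Adjustment: +59 days → 31 December 2038.
Applicant Delay Offset: −268 days → 7 April 2038.

April 7, 2038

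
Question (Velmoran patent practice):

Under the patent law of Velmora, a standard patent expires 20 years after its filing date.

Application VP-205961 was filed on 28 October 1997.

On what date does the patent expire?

October 28, 2017

Filing date + 20 years → 28 October 2017.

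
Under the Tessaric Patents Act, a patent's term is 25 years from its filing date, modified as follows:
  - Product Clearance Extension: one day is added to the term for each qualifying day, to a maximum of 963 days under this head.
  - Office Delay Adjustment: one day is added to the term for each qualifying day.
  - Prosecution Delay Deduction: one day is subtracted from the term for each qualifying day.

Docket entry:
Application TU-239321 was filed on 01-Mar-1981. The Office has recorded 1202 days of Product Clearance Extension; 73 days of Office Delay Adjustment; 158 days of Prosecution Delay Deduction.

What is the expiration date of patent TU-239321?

2008-07-26

Base term: filing date + 25 years → 1 March 2006.
Product Clearance Extension: 1202 days claimed exceeds the 963-day cap, so +963 days → 19 October 2008.
Office Delay Adjustment: +73 days → 31 December 2008.
Prosecution Delay Deduction: −158 days → 26 July 2008.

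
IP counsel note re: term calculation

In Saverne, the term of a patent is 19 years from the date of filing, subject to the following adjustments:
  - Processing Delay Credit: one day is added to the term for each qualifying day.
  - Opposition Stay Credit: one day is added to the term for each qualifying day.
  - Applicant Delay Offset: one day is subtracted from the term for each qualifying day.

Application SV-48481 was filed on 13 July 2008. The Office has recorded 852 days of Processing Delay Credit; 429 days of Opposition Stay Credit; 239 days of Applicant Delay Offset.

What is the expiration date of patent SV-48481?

Base term: filing date + 19 years → 13 July 2027.
Processing Delay Credit: +852 days → 11 November 2029.
Opposition Stay Credit: +429 days → 14 January 2031.
Applicant Delay Offset: −239 days → 20 May 2030.

May 20, 2030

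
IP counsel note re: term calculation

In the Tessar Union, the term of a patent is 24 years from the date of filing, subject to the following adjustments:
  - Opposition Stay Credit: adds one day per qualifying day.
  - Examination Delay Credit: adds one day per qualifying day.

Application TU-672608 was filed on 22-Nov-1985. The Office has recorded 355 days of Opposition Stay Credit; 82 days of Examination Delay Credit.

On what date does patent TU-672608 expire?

Base term: filing date + 24 years → 22 November 2009.
Opposition Stay Credit: +355 days → 12 November 2010.
Examination Delay Credit: +82 days → 2 February 2011.

February 2, 2011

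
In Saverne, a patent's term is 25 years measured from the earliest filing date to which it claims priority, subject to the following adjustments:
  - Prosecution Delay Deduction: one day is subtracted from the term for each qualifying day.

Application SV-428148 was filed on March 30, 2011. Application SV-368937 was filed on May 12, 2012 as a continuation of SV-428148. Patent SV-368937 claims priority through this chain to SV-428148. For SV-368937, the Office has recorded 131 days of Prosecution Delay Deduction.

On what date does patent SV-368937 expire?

Earliest priority filing: 30 March 2011.
Base term: 30 March 2011 + 25 years → 30 March 2036.
Prosecution Delay Deduction: −131 days → 20 November 2035.

2035-11-20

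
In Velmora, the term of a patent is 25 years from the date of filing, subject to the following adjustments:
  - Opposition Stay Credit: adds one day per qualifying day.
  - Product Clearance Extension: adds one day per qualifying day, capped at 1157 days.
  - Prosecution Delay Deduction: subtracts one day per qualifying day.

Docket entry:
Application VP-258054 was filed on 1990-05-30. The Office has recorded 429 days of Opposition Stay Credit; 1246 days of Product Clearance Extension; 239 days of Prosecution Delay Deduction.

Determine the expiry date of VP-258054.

Base term: filing date + 25 years → 30 May 2015.
Opposition Stay Credit: +429 days → 1 August 2016.
Product Clearance Extension: 1246 days claimed exceeds the 1157-day cap, so +1157 days → 2 October 2019.
Prosecution Delay Deduction: −239 days → 5 February 2019.

2019-02-05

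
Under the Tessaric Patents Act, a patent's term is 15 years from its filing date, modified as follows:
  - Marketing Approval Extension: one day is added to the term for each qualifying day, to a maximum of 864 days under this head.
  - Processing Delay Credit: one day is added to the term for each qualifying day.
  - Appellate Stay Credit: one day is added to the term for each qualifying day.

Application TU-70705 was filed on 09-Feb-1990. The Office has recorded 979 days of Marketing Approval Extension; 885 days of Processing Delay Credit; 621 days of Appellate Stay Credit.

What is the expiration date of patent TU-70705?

August 7, 2011

Base term: filing date + 15 years → 9 February 2005.
Marketing Approval Extension: 979 days claimed exceeds the 864-day cap, so +864 days → 23 June 2007.
Processing Delay Credit: +885 days → 24 November 2009.
Appellate Stay Credit: +621 days → 7 August 2011.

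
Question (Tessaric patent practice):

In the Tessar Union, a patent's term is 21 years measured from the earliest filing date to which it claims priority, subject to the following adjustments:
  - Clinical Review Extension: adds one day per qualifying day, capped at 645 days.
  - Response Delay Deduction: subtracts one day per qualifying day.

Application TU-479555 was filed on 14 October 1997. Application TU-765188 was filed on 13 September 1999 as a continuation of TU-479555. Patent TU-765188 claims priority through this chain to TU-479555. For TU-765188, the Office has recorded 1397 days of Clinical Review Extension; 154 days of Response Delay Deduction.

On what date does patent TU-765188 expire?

2020-02-17

Earliest priority filing: 14 October 1997.
Base term: 14 October 1997 + 21 years → 14 October 2018.
Clinical Review Extension: 1397 days claimed exceeds the 645-day cap, so +645 days → 20 July 2020.
Response Delay Deduction: −154 days → 17 February 2020.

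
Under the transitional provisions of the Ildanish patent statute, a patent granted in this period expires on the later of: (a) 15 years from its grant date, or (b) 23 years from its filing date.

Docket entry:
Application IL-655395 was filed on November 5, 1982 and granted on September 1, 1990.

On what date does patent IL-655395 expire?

November 5, 2005

(a) grant + 15 years → 1 September 2005.
(b) filing + 23 years → 5 November 2005.
Later of the two: 5 November 2005.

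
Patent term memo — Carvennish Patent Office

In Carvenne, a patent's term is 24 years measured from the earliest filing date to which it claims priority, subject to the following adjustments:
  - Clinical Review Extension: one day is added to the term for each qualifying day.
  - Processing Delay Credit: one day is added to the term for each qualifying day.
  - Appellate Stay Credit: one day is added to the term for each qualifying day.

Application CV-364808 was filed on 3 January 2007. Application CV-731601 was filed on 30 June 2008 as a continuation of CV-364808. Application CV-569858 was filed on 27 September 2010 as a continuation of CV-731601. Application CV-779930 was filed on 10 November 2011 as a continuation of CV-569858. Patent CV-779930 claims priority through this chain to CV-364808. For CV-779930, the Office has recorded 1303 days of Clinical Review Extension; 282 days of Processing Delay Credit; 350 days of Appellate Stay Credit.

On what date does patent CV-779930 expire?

April 21, 2036

Earliest priority filing: 3 January 2007.
Base term: 3 January 2007 + 24 years → 3 January 2031.
Clinical Review Extension: +1303 days → 29 July 2034.
Processing Delay Credit: +282 days → 7 May 2035.
Appellate Stay Credit: +350 days → 21 April 2036.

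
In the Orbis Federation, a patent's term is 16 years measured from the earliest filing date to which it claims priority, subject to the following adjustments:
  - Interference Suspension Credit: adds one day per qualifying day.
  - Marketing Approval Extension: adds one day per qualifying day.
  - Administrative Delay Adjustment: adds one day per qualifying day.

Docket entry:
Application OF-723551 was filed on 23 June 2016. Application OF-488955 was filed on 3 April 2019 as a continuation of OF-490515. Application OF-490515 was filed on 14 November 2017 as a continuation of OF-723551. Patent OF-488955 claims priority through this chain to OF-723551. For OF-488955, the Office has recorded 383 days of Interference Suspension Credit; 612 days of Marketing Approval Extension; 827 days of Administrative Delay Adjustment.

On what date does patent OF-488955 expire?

Earliest priority filing: 23 June 2016.
Base term: 23 June 2016 + 16 years → 23 June 2032.
Interference Suspension Credit: +383 days → 11 July 2033.
Marketing Approval Extension: +612 days → 15 March 2035.
Administrative Delay Adjustment: +827 days → 19 June 2037.

2037-06-19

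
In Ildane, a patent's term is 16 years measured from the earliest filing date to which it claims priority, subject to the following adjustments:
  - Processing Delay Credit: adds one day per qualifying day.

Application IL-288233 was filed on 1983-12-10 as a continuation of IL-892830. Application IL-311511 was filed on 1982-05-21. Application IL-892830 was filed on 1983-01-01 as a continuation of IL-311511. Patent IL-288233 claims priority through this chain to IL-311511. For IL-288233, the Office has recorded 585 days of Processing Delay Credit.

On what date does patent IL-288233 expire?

December 27, 1999

Earliest priority filing: 21 May 1982.
Base term: 21 May 1982 + 16 years → 21 May 1998.
Processing Delay Credit: +585 days → 27 December 1999.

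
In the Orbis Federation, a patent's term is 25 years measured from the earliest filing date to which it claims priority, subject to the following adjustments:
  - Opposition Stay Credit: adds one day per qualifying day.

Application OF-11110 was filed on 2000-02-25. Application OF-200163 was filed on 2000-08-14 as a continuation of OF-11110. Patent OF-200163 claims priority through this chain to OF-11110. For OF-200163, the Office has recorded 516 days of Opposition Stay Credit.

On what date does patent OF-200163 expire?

Earliest priority filing: 25 February 2000.
Base term: 25 February 2000 + 25 years → 25 February 2025.
Opposition Stay Credit: +516 days → 26 July 2026.

July 26, 2026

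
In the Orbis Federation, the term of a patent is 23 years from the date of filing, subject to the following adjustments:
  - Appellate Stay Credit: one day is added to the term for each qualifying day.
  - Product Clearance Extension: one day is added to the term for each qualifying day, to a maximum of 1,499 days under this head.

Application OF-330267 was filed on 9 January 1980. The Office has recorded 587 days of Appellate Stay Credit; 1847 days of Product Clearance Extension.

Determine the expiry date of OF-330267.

Base term: filing date + 23 years → 9 January 2003.
Appellate Stay Credit: +587 days → 18 August 2004.
Product Clearance Extension: 1847 days claimed exceeds the 1499-day cap, so +1499 days → 25 September 2008.

September 25, 2008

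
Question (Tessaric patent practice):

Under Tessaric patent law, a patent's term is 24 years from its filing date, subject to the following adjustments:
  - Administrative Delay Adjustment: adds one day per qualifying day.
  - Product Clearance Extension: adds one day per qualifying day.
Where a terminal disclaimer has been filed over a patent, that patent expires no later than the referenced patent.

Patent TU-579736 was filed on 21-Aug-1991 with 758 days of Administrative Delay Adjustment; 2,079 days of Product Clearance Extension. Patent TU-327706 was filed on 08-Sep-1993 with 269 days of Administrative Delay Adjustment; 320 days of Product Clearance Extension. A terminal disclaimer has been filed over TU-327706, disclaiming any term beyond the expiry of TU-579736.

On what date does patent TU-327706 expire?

Natural term of TU-327706:
  Base: filing + 24 years → 8 September 2017.
  Administrative Delay Adjustment: +269 days → 4 June 2018.
  Product Clearance Extension: +320 days → 20 April 2019.
Expiry of referenced patent TU-579736:
  Base: filing + 24 years → 21 August 2015.
  Administrative Delay Adjustment: +758 days → 17 September 2017.
  Product Clearance Extension: +2079 days → 28 May 2023.
Terminal disclaimer: TU-327706 expires on the earlier of 20 April 2019 and 28 May 2023.

April 20, 2019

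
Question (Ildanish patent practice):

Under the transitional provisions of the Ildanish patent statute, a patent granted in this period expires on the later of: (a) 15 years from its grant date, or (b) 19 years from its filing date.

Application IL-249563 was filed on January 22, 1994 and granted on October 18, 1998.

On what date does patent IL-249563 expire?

2013-10-18

(a) grant + 15 years → 18 October 2013.
(b) filing + 19 years → 22 January 2013.
Later of the two: 18 October 2013.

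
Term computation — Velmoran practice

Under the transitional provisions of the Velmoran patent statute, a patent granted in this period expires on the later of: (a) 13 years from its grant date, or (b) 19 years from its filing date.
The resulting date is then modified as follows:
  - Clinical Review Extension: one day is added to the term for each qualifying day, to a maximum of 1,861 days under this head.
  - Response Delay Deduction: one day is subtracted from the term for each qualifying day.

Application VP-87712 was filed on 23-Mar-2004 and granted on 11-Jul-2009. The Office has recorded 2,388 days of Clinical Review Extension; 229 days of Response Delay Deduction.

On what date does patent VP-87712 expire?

(a) grant + 13 years → 11 July 2022.
(b) filing + 19 years → 23 March 2023.
Later of the two: 23 March 2023.
Clinical Review Extension: 2388 days claimed exceeds the 1861-day cap, so +1861 days → 26 April 2028.
Response Delay Deduction: −229 days → 10 September 2027.

September 10, 2027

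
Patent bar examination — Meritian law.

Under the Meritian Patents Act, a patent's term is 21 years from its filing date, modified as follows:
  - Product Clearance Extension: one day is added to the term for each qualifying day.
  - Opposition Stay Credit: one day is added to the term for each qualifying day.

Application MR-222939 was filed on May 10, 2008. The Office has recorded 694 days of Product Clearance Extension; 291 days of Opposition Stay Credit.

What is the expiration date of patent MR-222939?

January 20, 2032

Base term: filing date + 21 years → 10 May 2029.
Product Clearance Extension: +694 days → 4 April 2031.
Opposition Stay Credit: +291 days → 20 January 2032.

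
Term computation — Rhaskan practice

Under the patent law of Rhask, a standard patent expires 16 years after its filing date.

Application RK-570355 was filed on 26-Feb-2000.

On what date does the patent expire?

February 26, 2016

Filing date + 16 years → 26 February 2016.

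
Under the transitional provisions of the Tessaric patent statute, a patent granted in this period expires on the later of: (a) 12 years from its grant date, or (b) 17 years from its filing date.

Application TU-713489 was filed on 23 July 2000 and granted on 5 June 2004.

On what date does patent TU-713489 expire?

(a) grant + 12 years → 5 June 2016.
(b) filing + 17 years → 23 July 2017.
Later of the two: 23 July 2017.

July 23, 2017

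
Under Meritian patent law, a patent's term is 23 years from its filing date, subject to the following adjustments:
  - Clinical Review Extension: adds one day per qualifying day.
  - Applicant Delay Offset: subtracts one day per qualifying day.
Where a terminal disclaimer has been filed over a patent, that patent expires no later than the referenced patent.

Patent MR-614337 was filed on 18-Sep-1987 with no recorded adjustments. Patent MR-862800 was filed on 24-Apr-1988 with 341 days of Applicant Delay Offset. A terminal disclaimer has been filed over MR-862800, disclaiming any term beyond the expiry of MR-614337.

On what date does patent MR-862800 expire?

May 18, 2010

Natural term of MR-862800:
  Base: filing + 23 years → 24 April 2011.
  Applicant Delay Offset: −341 days → 18 May 2010.
Expiry of referenced patent MR-614337:
  Base: filing + 23 years → 18 September 2010.
Terminal disclaimer: MR-862800 expires on the earlier of 18 May 2010 and 18 September 2010.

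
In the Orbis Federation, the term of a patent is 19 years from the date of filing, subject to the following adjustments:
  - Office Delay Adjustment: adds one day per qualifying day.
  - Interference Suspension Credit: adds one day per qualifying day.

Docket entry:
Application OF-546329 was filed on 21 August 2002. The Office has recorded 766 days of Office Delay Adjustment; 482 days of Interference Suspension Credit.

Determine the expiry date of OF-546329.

2025-01-20

Base term: filing date + 19 years → 21 August 2021.
Office Delay Adjustment: +766 days → 26 September 2023.
Interference Suspension Credit: +482 days → 20 January 2025.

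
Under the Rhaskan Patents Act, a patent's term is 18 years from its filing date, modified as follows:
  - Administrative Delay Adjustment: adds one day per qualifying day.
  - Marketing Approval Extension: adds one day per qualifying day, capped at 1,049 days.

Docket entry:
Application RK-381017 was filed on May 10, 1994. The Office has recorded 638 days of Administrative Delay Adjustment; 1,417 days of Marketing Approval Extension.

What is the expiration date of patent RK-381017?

Base term: filing date + 18 years → 10 May 2012.
Administrative Delay Adjustment: +638 days → 7 February 2014.
Marketing Approval Extension: 1417 days claimed exceeds the 1049-day cap, so +1049 days → 22 December 2016.

December 22, 2016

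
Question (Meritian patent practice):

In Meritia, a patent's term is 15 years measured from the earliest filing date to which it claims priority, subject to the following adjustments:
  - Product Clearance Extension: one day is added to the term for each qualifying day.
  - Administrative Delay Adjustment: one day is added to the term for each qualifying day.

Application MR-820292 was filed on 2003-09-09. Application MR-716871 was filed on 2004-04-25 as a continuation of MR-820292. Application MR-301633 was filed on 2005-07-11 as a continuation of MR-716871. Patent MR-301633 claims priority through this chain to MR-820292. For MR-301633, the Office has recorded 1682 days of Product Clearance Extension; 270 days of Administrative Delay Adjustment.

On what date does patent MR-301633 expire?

Earliest priority filing: 9 September 2003.
Base term: 9 September 2003 + 15 years → 9 September 2018.
Product Clearance Extension: +1682 days → 18 April 2023.
Administrative Delay Adjustment: +270 days → 13 January 2024.

2024-01-13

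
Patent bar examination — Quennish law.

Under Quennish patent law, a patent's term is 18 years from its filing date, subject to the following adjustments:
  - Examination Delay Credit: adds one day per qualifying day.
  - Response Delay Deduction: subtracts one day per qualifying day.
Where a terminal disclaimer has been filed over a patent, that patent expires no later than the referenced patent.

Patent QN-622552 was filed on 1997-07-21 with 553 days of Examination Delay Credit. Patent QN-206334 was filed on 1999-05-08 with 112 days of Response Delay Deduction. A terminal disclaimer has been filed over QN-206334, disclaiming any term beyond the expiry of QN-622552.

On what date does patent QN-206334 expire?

2017-01-16

Natural term of QN-206334:
  Base: filing + 18 years → 8 May 2017.
  Response Delay Deduction: −112 days → 16 January 2017.
Expiry of referenced patent QN-622552:
  Base: filing + 18 years → 21 July 2015.
  Examination Delay Credit: +553 days → 24 January 2017.
Terminal disclaimer: QN-206334 expires on the earlier of 16 January 2017 and 24 January 2017.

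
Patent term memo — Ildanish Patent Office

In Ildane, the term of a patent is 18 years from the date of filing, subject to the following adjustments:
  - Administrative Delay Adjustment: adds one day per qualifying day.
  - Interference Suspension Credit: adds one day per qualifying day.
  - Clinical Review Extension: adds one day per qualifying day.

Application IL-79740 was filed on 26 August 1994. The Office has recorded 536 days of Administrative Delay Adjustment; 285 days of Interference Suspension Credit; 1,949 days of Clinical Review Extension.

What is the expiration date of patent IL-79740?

2020-03-27

Base term: filing date + 18 years → 26 August 2012.
Administrative Delay Adjustment: +536 days → 13 February 2014.
Interference Suspension Credit: +285 days → 25 November 2014.
Clinical Review Extension: +1949 days → 27 March 2020.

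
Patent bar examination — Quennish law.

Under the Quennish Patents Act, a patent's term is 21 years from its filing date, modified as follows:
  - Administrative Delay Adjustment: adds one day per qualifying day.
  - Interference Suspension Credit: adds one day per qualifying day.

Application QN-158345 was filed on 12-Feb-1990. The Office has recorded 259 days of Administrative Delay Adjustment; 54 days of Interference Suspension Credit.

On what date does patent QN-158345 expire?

Base term: filing date + 21 years → 12 February 2011.
Administrative Delay Adjustment: +259 days → 29 October 2011.
Interference Suspension Credit: +54 days → 22 December 2011.

December 22, 2011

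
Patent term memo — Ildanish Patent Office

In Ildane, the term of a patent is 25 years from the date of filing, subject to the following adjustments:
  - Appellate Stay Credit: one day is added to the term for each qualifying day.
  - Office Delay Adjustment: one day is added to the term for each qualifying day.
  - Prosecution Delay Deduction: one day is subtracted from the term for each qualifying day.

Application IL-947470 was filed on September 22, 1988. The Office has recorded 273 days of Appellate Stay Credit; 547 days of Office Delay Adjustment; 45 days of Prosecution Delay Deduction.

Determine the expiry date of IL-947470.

November 6, 2015

Base term: filing date + 25 years → 22 September 2013.
Appellate Stay Credit: +273 days → 22 June 2014.
Office Delay Adjustment: +547 days → 21 December 2015.
Prosecution Delay Deduction: −45 days → 6 November 2015.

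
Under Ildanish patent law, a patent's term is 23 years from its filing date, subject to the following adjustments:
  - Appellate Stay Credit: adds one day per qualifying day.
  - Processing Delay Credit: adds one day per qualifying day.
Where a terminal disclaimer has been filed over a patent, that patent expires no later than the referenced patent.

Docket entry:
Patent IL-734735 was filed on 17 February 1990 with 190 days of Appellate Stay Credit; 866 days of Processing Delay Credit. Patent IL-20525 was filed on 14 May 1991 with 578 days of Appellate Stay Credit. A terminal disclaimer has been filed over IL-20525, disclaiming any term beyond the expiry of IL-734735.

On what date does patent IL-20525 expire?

December 13, 2015

Natural term of IL-20525:
  Base: filing + 23 years → 14 May 2014.
  Appellate Stay Credit: +578 days → 13 December 2015.
Expiry of referenced patent IL-734735:
  Base: filing + 23 years → 17 February 2013.
  Appellate Stay Credit: +190 days → 26 August 2013.
  Processing Delay Credit: +866 days → 9 January 2016.
Terminal disclaimer: IL-20525 expires on the earlier of 13 December 2015 and 9 January 2016.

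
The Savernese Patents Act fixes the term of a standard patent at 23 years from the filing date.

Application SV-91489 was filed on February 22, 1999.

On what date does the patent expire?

Filing date + 23 years → 22 February 2022.

2022-02-22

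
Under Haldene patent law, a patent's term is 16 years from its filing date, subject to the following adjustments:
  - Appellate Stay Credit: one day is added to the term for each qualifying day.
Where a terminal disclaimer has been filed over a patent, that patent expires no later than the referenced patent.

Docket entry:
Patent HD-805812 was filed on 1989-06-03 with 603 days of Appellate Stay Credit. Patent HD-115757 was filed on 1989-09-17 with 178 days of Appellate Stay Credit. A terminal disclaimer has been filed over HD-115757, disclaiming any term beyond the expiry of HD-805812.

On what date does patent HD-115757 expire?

Natural term of HD-115757:
  Base: filing + 16 years → 17 September 2005.
  Appellate Stay Credit: +178 days → 14 March 2006.
Expiry of referenced patent HD-805812:
  Base: filing + 16 years → 3 June 2005.
  Appellate Stay Credit: +603 days → 27 January 2007.
Terminal disclaimer: HD-115757 expires on the earlier of 14 March 2006 and 27 January 2007.

2006-03-14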